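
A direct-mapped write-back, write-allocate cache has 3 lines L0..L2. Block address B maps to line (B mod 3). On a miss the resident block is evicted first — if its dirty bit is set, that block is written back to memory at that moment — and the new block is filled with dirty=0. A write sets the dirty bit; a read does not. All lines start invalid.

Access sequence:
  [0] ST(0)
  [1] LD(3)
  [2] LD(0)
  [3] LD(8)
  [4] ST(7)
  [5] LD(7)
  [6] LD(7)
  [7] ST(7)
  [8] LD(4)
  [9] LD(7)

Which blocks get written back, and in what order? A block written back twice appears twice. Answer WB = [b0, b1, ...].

WB = [0, 7]

0: W B0 → L0 miss [D]
1: R B3 → L0 miss wb→B0 [-]
2: R B0 → L0 miss [-]
3: R B8 → L2 miss [-]
4: W B7 → L1 miss [D]
5: R B7 → L1 hit [D]
6: R B7 → L1 hit [D]
7: W B7 → L1 hit [D]
8: R B4 → L1 miss wb→B7 [-]
9: R B7 → L1 miss [-]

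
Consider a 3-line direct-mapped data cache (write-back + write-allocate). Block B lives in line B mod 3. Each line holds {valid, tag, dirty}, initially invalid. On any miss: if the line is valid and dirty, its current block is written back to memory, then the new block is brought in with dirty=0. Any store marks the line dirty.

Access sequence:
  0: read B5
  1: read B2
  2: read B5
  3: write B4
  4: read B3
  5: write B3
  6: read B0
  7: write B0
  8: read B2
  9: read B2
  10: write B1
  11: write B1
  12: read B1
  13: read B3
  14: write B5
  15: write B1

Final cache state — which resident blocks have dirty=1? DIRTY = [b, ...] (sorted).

0: R B5 -> L2 miss  d=-]
1: R B2 -> L2 miss  d=-]
2: R B5 -> L2 miss  d=-]
3: W B4 -> L1 miss  d=D]
4: R B3 -> L0 miss  d=-]
5: W B3 -> L0 hit  d=D]
6: R B0 -> L0 miss wb->B3  d=-]
7: W B0 -> L0 hit  d=D]
8: R B2 -> L2 miss  d=-]
9: R B2 -> L2 hit  d=-]
10: W B1 -> L1 miss wb->B4  d=D]
11: W B1 -> L1 hit  d=D]
12: R B1 -> L1 hit  d=D]
13: R B3 -> L0 miss wb->B0  d=-]
14: W B5 -> L2 miss  d=D]
15: W B1 -> L1 hit  d=D]

DIRTY = [1, 5]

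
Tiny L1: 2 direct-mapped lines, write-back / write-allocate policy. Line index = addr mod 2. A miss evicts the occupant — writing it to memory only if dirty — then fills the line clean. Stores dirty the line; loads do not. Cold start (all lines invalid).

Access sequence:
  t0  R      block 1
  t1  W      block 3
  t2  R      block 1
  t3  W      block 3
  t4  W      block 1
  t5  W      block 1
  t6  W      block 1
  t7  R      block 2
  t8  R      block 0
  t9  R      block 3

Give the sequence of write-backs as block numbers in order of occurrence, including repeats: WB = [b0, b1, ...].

WB = [3, 3, 1]

0: R B1 -> L1 miss  d=-]
1: W B3 -> L1 miss  d=D]
2: R B1 -> L1 miss wb->B3  d=-]
3: W B3 -> L1 miss  d=D]
4: W B1 -> L1 miss wb->B3  d=D]
5: W B1 -> L1 hit  d=D]
6: W B1 -> L1 hit  d=D]
7: R B2 -> L0 miss  d=-]
8: R B0 -> L0 miss  d=-]
9: R B3 -> L1 miss wb->B1  d=-]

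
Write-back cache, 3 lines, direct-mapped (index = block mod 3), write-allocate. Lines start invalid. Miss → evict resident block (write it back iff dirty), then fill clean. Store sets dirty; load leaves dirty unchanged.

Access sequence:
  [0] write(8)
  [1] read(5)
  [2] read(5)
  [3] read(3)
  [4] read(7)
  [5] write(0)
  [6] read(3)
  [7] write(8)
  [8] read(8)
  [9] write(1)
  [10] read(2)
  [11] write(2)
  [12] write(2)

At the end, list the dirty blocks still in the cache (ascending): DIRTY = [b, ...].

DIRTY = [1, 2]

0: W B8 -> L2 miss  d=D]
1: R B5 -> L2 miss wb->B8  d=-]
2: R B5 -> L2 hit  d=-]
3: R B3 -> L0 miss  d=-]
4: R B7 -> L1 miss  d=-]
5: W B0 -> L0 miss  d=D]
6: R B3 -> L0 miss wb->B0  d=-]
7: W B8 -> L2 miss  d=D]
8: R B8 -> L2 hit  d=D]
9: W B1 -> L1 miss  d=D]
10: R B2 -> L2 miss wb->B8  d=-]
11: W B2 -> L2 hit  d=D]
12: W B2 -> L2 hit  d=D]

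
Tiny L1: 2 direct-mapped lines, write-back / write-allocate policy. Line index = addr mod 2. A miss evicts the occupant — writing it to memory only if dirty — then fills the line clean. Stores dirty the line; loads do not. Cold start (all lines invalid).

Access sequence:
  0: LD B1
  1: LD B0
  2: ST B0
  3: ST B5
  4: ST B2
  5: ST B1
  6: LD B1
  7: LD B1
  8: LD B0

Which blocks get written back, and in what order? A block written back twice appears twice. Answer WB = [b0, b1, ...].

WB = [0, 5, 2]

0: R B1 → L1 miss [-]
1: R B0 → L0 miss [-]
2: W B0 → L0 hit [D]
3: W B5 → L1 miss [D]
4: W B2 → L0 miss wb→B0 [D]
5: W B1 → L1 miss wb→B5 [D]
6: R B1 → L1 hit [D]
7: R B1 → L1 hit [D]
8: R B0 → L0 miss wb→B2 [-]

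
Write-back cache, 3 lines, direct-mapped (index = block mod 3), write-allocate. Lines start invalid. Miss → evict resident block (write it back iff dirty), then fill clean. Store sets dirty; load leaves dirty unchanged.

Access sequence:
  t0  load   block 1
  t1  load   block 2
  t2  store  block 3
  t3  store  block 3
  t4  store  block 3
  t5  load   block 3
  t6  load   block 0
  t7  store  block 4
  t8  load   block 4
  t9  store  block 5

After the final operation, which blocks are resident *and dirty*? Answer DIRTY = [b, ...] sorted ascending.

DIRTY = [4, 5]

  0 | R B1 → L1 miss [-]
  1 | R B2 → L2 miss [-]
  2 | W B3 → L0 miss [D]
  3 | W B3 → L0 hit [D]
  4 | W B3 → L0 hit [D]
  5 | R B3 → L0 hit [D]
  6 | R B0 → L0 miss wb→B3 [-]
  7 | W B4 → L1 miss [D]
  8 | R B4 → L1 hit [D]
  9 | W B5 → L2 miss [D]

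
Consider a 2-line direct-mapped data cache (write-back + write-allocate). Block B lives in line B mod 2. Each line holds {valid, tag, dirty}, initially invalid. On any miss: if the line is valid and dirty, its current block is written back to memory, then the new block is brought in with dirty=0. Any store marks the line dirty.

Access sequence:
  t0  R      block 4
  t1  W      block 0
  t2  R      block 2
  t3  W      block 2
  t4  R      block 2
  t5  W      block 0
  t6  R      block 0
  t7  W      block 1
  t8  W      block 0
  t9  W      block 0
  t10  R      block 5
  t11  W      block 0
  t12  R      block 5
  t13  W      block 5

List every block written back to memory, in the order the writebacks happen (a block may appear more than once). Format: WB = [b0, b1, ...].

0: R B4 → L0 miss [-]
1: W B0 → L0 miss [D]
2: R B2 → L0 miss wb→B0 [-]
3: W B2 → L0 hit [D]
4: R B2 → L0 hit [D]
5: W B0 → L0 miss wb→B2 [D]
6: R B0 → L0 hit [D]
7: W B1 → L1 miss [D]
8: W B0 → L0 hit [D]
9: W B0 → L0 hit [D]
10: R B5 → L1 miss wb→B1 [-]
11: W B0 → L0 hit [D]
12: R B5 → L1 hit [-]
13: W B5 → L1 hit [D]

WB = [0, 2, 1]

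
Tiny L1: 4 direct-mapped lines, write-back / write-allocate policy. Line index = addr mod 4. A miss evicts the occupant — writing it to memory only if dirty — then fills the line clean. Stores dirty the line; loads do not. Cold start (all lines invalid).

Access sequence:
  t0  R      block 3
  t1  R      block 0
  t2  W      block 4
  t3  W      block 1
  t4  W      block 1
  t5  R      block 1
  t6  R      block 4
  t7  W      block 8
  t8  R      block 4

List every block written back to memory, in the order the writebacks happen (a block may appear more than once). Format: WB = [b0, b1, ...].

0: R B3 → L3 miss [-]
1: R B0 → L0 miss [-]
2: W B4 → L0 miss [D]
3: W B1 → L1 miss [D]
4: W B1 → L1 hit [D]
5: R B1 → L1 hit [D]
6: R B4 → L0 hit [D]
7: W B8 → L0 miss wb→B4 [D]
8: R B4 → L0 miss wb→B8 [-]

WB = [4, 8]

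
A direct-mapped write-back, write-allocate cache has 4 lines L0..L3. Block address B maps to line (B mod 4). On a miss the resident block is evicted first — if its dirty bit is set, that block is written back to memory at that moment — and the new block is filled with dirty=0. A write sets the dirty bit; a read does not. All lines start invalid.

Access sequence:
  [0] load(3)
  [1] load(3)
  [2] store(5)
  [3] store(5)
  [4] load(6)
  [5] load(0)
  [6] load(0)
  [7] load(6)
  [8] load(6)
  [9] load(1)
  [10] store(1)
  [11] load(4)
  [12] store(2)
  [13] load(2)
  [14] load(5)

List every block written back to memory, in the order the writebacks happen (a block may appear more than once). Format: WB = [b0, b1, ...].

WB = [5, 1]

  0 | R B3 → L3 miss [-]
  1 | R B3 → L3 hit [-]
  2 | W B5 → L1 miss [D]
  3 | W B5 → L1 hit [D]
  4 | R B6 → L2 miss [-]
  5 | R B0 → L0 miss [-]
  6 | R B0 → L0 hit [-]
  7 | R B6 → L2 hit [-]
  8 | R B6 → L2 hit [-]
  9 | R B1 → L1 miss wb→B5 [-]
  10 | W B1 → L1 hit [D]
  11 | R B4 → L0 miss [-]
  12 | W B2 → L2 miss [D]
  13 | R B2 → L2 hit [D]
  14 | R B5 → L1 miss wb→B1 [-]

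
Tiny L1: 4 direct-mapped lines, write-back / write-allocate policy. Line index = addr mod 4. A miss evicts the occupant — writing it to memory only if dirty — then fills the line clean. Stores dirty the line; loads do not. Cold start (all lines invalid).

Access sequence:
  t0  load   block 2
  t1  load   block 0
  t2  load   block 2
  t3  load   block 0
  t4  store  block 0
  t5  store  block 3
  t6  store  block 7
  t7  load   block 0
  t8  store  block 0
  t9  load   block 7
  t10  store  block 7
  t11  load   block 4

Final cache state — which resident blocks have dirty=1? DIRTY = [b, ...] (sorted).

DIRTY = [7]

0: R B2 -> L2 miss  d=-]
1: R B0 -> L0 miss  d=-]
2: R B2 -> L2 hit  d=-]
3: R B0 -> L0 hit  d=-]
4: W B0 -> L0 hit  d=D]
5: W B3 -> L3 miss  d=D]
6: W B7 -> L3 miss wb->B3  d=D]
7: R B0 -> L0 hit  d=D]
8: W B0 -> L0 hit  d=D]
9: R B7 -> L3 hit  d=D]
10: W B7 -> L3 hit  d=D]
11: R B4 -> L0 miss wb->B0  d=-]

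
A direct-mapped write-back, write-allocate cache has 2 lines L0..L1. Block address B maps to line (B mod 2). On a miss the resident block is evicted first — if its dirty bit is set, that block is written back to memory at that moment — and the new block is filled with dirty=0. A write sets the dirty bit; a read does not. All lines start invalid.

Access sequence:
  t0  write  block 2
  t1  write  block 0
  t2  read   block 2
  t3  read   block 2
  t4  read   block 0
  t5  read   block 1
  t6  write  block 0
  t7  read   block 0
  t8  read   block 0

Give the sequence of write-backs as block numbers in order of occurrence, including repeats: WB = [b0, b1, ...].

WB = [2, 0]

0: W B2 → L0 miss [D]
1: W B0 → L0 miss wb→B2 [D]
2: R B2 → L0 miss wb→B0 [-]
3: R B2 → L0 hit [-]
4: R B0 → L0 miss [-]
5: R B1 → L1 miss [-]
6: W B0 → L0 hit [D]
7: R B0 → L0 hit [D]
8: R B0 → L0 hit [D]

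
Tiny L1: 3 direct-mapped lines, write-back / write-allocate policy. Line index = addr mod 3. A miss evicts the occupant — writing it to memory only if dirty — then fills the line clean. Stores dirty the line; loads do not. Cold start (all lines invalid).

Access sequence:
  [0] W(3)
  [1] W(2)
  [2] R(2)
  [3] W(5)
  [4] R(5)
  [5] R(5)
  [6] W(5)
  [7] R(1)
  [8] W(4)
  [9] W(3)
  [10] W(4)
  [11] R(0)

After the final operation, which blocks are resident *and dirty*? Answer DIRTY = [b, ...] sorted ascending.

DIRTY = [4, 5]

0: W B3 -> L0 miss  d=D]
1: W B2 -> L2 miss  d=D]
2: R B2 -> L2 hit  d=D]
3: W B5 -> L2 miss wb->B2  d=D]
4: R B5 -> L2 hit  d=D]
5: R B5 -> L2 hit  d=D]
6: W B5 -> L2 hit  d=D]
7: R B1 -> L1 miss  d=-]
8: W B4 -> L1 miss  d=D]
9: W B3 -> L0 hit  d=D]
10: W B4 -> L1 hit  d=D]
11: R B0 -> L0 miss wb->B3  d=-]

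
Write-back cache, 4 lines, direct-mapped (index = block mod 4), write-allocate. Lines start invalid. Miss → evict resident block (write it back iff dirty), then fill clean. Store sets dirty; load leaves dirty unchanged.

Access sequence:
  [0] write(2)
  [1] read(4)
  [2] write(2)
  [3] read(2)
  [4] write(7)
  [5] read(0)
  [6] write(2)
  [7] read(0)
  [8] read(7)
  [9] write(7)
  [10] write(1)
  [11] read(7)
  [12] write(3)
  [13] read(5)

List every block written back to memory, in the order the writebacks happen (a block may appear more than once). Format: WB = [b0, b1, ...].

  0 | W B2 → L2 miss [D]
  1 | R B4 → L0 miss [-]
  2 | W B2 → L2 hit [D]
  3 | R B2 → L2 hit [D]
  4 | W B7 → L3 miss [D]
  5 | R B0 → L0 miss [-]
  6 | W B2 → L2 hit [D]
  7 | R B0 → L0 hit [-]
  8 | R B7 → L3 hit [D]
  9 | W B7 → L3 hit [D]
  10 | W B1 → L1 miss [D]
  11 | R B7 → L3 hit [D]
  12 | W B3 → L3 miss wb→B7 [D]
  13 | R B5 → L1 miss wb→B1 [-]

WB = [7, 1]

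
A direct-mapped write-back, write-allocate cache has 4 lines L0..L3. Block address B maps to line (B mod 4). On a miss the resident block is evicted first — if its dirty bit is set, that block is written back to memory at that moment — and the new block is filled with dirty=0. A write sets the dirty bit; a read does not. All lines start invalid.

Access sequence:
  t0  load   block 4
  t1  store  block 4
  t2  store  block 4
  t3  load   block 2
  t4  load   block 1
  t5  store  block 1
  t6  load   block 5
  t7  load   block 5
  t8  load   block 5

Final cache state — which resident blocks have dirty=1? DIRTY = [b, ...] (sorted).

  0 | R B4 → L0 miss [-]
  1 | W B4 → L0 hit [D]
  2 | W B4 → L0 hit [D]
  3 | R B2 → L2 miss [-]
  4 | R B1 → L1 miss [-]
  5 | W B1 → L1 hit [D]
  6 | R B5 → L1 miss wb→B1 [-]
  7 | R B5 → L1 hit [-]
  8 | R B5 → L1 hit [-]

DIRTY = [4]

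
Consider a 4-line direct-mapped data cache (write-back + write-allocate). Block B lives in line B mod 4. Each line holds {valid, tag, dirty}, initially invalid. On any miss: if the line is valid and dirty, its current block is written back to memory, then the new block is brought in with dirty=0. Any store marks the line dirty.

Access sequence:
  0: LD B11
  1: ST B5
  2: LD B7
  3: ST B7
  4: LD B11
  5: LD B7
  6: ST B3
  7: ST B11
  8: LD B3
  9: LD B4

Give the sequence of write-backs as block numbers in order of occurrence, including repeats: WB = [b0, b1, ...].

0: R B11 -> L3 miss  d=-]
1: W B5 -> L1 miss  d=D]
2: R B7 -> L3 miss  d=-]
3: W B7 -> L3 hit  d=D]
4: R B11 -> L3 miss wb->B7  d=-]
5: R B7 -> L3 miss  d=-]
6: W B3 -> L3 miss  d=D]
7: W B11 -> L3 miss wb->B3  d=D]
8: R B3 -> L3 miss wb->B11  d=-]
9: R B4 -> L0 miss  d=-]

WB = [7, 3, 11]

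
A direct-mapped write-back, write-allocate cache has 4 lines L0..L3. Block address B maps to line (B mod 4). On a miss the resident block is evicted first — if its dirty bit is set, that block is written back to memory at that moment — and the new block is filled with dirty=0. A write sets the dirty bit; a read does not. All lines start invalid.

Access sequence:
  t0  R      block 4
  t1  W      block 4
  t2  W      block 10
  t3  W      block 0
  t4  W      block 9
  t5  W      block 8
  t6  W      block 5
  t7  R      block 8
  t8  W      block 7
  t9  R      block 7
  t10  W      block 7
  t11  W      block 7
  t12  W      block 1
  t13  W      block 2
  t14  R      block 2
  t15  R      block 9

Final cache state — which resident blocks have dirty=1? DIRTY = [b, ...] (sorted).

DIRTY = [2, 7, 8]

  0 | R B4 → L0 miss [-]
  1 | W B4 → L0 hit [D]
  2 | W B10 → L2 miss [D]
  3 | W B0 → L0 miss wb→B4 [D]
  4 | W B9 → L1 miss [D]
  5 | W B8 → L0 miss wb→B0 [D]
  6 | W B5 → L1 miss wb→B9 [D]
  7 | R B8 → L0 hit [D]
  8 | W B7 → L3 miss [D]
  9 | R B7 → L3 hit [D]
  10 | W B7 → L3 hit [D]
  11 | W B7 → L3 hit [D]
  12 | W B1 → L1 miss wb→B5 [D]
  13 | W B2 → L2 miss wb→B10 [D]
  14 | R B2 → L2 hit [D]
  15 | R B9 → L1 miss wb→B1 [-]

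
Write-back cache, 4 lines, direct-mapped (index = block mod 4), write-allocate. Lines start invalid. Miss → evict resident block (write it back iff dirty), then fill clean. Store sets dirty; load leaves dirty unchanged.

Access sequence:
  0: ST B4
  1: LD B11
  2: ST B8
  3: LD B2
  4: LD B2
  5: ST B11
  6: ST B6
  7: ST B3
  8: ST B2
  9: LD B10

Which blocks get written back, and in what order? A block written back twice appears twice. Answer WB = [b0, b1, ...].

WB = [4, 11, 6, 2]

0: W B4 -> L0 miss  d=D]
1: R B11 -> L3 miss  d=-]
2: W B8 -> L0 miss wb->B4  d=D]
3: R B2 -> L2 miss  d=-]
4: R B2 -> L2 hit  d=-]
5: W B11 -> L3 hit  d=D]
6: W B6 -> L2 miss  d=D]
7: W B3 -> L3 miss wb->B11  d=D]
8: W B2 -> L2 miss wb->B6  d=D]
9: R B10 -> L2 miss wb->B2  d=-]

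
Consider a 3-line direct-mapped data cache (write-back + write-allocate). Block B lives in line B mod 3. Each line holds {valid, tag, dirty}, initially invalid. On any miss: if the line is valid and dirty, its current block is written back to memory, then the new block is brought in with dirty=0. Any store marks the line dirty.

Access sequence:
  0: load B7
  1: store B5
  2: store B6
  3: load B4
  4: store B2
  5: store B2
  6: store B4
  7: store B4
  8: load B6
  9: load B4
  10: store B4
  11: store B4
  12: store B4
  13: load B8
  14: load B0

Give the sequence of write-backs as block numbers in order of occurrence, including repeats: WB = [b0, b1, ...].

WB = [5, 2, 6]

  0 | R B7 → L1 miss [-]
  1 | W B5 → L2 miss [D]
  2 | W B6 → L0 miss [D]
  3 | R B4 → L1 miss [-]
  4 | W B2 → L2 miss wb→B5 [D]
  5 | W B2 → L2 hit [D]
  6 | W B4 → L1 hit [D]
  7 | W B4 → L1 hit [D]
  8 | R B6 → L0 hit [D]
  9 | R B4 → L1 hit [D]
  10 | W B4 → L1 hit [D]
  11 | W B4 → L1 hit [D]
  12 | W B4 → L1 hit [D]
  13 | R B8 → L2 miss wb→B2 [-]
  14 | R B0 → L0 miss wb→B6 [-]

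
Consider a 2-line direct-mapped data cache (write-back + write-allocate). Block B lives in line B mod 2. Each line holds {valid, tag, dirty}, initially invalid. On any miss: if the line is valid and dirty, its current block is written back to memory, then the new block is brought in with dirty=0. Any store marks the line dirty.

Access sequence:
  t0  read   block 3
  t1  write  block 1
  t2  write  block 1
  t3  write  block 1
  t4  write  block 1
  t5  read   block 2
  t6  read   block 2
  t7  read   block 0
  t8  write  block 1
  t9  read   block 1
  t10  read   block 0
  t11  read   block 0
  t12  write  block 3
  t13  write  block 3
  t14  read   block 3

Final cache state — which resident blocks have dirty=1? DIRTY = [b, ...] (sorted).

  0 | R B3 → L1 miss [-]
  1 | W B1 → L1 miss [D]
  2 | W B1 → L1 hit [D]
  3 | W B1 → L1 hit [D]
  4 | W B1 → L1 hit [D]
  5 | R B2 → L0 miss [-]
  6 | R B2 → L0 hit [-]
  7 | R B0 → L0 miss [-]
  8 | W B1 → L1 hit [D]
  9 | R B1 → L1 hit [D]
  10 | R B0 → L0 hit [-]
  11 | R B0 → L0 hit [-]
  12 | W B3 → L1 miss wb→B1 [D]
  13 | W B3 → L1 hit [D]
  14 | R B3 → L1 hit [D]

DIRTY = [3]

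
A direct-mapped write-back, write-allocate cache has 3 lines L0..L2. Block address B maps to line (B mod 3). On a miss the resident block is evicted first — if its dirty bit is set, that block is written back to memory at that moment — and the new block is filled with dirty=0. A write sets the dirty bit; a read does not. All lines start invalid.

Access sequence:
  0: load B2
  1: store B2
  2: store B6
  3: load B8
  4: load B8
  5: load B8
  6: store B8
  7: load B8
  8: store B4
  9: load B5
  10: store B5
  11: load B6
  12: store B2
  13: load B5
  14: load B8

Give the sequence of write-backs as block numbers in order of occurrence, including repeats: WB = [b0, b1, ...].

0: R B2 → L2 miss [-]
1: W B2 → L2 hit [D]
2: W B6 → L0 miss [D]
3: R B8 → L2 miss wb→B2 [-]
4: R B8 → L2 hit [-]
5: R B8 → L2 hit [-]
6: W B8 → L2 hit [D]
7: R B8 → L2 hit [D]
8: W B4 → L1 miss [D]
9: R B5 → L2 miss wb→B8 [-]
10: W B5 → L2 hit [D]
11: R B6 → L0 hit [D]
12: W B2 → L2 miss wb→B5 [D]
13: R B5 → L2 miss wb→B2 [-]
14: R B8 → L2 miss [-]

WB = [2, 8, 5, 2]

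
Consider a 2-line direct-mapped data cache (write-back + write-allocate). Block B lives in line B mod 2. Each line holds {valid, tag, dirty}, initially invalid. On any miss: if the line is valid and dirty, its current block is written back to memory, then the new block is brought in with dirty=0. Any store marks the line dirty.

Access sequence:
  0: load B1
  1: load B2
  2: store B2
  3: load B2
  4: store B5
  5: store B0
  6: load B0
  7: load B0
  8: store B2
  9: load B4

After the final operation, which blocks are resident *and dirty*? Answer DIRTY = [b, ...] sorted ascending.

  0 | R B1 → L1 miss [-]
  1 | R B2 → L0 miss [-]
  2 | W B2 → L0 hit [D]
  3 | R B2 → L0 hit [D]
  4 | W B5 → L1 miss [D]
  5 | W B0 → L0 miss wb→B2 [D]
  6 | R B0 → L0 hit [D]
  7 | R B0 → L0 hit [D]
  8 | W B2 → L0 miss wb→B0 [D]
  9 | R B4 → L0 miss wb→B2 [-]

DIRTY = [5]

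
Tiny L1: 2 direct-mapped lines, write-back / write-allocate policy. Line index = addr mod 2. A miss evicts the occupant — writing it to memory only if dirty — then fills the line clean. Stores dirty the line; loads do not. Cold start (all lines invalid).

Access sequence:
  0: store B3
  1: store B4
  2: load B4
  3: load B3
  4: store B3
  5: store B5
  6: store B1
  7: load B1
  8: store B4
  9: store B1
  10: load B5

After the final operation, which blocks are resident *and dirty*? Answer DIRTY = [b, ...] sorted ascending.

  0 | W B3 → L1 miss [D]
  1 | W B4 → L0 miss [D]
  2 | R B4 → L0 hit [D]
  3 | R B3 → L1 hit [D]
  4 | W B3 → L1 hit [D]
  5 | W B5 → L1 miss wb→B3 [D]
  6 | W B1 → L1 miss wb→B5 [D]
  7 | R B1 → L1 hit [D]
  8 | W B4 → L0 hit [D]
  9 | W B1 → L1 hit [D]
  10 | R B5 → L1 miss wb→B1 [-]

DIRTY = [4]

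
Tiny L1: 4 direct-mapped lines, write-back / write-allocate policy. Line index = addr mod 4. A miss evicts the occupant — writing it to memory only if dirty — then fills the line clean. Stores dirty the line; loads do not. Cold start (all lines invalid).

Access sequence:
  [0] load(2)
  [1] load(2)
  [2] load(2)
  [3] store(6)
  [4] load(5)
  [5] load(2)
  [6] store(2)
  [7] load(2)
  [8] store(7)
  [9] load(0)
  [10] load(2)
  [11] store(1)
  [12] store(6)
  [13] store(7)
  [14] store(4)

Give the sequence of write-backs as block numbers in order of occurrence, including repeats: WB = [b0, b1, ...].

WB = [6, 2]

  0 | R B2 → L2 miss [-]
  1 | R B2 → L2 hit [-]
  2 | R B2 → L2 hit [-]
  3 | W B6 → L2 miss [D]
  4 | R B5 → L1 miss [-]
  5 | R B2 → L2 miss wb→B6 [-]
  6 | W B2 → L2 hit [D]
  7 | R B2 → L2 hit [D]
  8 | W B7 → L3 miss [D]
  9 | R B0 → L0 miss [-]
  10 | R B2 → L2 hit [D]
  11 | W B1 → L1 miss [D]
  12 | W B6 → L2 miss wb→B2 [D]
  13 | W B7 → L3 hit [D]
  14 | W B4 → L0 miss [D]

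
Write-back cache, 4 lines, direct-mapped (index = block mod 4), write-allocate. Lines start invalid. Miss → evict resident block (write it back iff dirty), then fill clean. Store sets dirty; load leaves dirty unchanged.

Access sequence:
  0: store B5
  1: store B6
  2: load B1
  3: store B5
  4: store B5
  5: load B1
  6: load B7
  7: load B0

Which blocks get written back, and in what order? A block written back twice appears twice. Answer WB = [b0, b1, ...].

WB = [5, 5]

  0 | W B5 → L1 miss [D]
  1 | W B6 → L2 miss [D]
  2 | R B1 → L1 miss wb→B5 [-]
  3 | W B5 → L1 miss [D]
  4 | W B5 → L1 hit [D]
  5 | R B1 → L1 miss wb→B5 [-]
  6 | R B7 → L3 miss [-]
  7 | R B0 → L0 miss [-]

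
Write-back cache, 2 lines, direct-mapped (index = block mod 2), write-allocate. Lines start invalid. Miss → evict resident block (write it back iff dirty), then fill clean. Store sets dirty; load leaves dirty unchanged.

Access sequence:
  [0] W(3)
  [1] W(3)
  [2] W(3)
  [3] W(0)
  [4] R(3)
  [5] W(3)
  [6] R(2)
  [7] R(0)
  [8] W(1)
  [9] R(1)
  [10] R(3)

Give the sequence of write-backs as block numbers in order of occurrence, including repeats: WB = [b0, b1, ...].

WB = [0, 3, 1]

0: W B3 -> L1 miss  d=D]
1: W B3 -> L1 hit  d=D]
2: W B3 -> L1 hit  d=D]
3: W B0 -> L0 miss  d=D]
4: R B3 -> L1 hit  d=D]
5: W B3 -> L1 hit  d=D]
6: R B2 -> L0 miss wb->B0  d=-]
7: R B0 -> L0 miss  d=-]
8: W B1 -> L1 miss wb->B3  d=D]
9: R B1 -> L1 hit  d=D]
10: R B3 -> L1 miss wb->B1  d=-]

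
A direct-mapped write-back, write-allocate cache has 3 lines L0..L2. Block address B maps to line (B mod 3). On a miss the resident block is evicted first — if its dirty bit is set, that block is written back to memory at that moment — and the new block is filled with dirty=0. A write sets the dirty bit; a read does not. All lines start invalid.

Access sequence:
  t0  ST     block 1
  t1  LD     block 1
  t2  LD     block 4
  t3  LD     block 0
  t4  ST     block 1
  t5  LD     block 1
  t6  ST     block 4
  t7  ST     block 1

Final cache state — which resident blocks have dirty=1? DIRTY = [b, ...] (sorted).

DIRTY = [1]

  0 | W B1 → L1 miss [D]
  1 | R B1 → L1 hit [D]
  2 | R B4 → L1 miss wb→B1 [-]
  3 | R B0 → L0 miss [-]
  4 | W B1 → L1 miss [D]
  5 | R B1 → L1 hit [D]
  6 | W B4 → L1 miss wb→B1 [D]
  7 | W B1 → L1 miss wb→B4 [D]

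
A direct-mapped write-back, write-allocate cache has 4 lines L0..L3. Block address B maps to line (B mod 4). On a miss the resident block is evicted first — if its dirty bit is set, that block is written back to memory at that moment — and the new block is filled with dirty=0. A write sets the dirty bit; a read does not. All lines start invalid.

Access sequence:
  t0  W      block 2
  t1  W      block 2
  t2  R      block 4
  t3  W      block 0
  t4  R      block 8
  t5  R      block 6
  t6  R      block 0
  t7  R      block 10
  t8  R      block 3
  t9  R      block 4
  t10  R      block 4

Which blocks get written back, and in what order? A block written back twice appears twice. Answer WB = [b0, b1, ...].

0: W B2 -> L2 miss  d=D]
1: W B2 -> L2 hit  d=D]
2: R B4 -> L0 miss  d=-]
3: W B0 -> L0 miss  d=D]
4: R B8 -> L0 miss wb->B0  d=-]
5: R B6 -> L2 miss wb->B2  d=-]
6: R B0 -> L0 miss  d=-]
7: R B10 -> L2 miss  d=-]
8: R B3 -> L3 miss  d=-]
9: R B4 -> L0 miss  d=-]
10: R B4 -> L0 hit  d=-]

WB = [0, 2]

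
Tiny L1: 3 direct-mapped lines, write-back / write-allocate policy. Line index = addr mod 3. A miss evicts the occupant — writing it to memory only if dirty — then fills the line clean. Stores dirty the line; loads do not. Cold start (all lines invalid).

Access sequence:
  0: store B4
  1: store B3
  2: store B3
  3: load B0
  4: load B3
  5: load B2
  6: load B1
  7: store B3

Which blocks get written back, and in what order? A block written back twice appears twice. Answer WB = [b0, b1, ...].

0: W B4 → L1 miss [D]
1: W B3 → L0 miss [D]
2: W B3 → L0 hit [D]
3: R B0 → L0 miss wb→B3 [-]
4: R B3 → L0 miss [-]
5: R B2 → L2 miss [-]
6: R B1 → L1 miss wb→B4 [-]
7: W B3 → L0 hit [D]

WB = [3, 4]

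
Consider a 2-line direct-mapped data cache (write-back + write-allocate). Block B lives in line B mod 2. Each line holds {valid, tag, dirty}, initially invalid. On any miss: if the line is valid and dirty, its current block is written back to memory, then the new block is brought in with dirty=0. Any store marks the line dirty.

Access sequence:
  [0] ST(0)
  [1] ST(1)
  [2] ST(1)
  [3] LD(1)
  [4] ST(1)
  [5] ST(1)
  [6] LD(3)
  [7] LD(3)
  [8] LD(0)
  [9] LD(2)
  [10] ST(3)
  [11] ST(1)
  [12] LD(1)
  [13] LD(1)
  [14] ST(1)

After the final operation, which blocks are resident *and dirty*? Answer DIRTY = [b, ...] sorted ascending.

DIRTY = [1]

  0 | W B0 → L0 miss [D]
  1 | W B1 → L1 miss [D]
  2 | W B1 → L1 hit [D]
  3 | R B1 → L1 hit [D]
  4 | W B1 → L1 hit [D]
  5 | W B1 → L1 hit [D]
  6 | R B3 → L1 miss wb→B1 [-]
  7 | R B3 → L1 hit [-]
  8 | R B0 → L0 hit [D]
  9 | R B2 → L0 miss wb→B0 [-]
  10 | W B3 → L1 hit [D]
  11 | W B1 → L1 miss wb→B3 [D]
  12 | R B1 → L1 hit [D]
  13 | R B1 → L1 hit [D]
  14 | W B1 → L1 hit [D]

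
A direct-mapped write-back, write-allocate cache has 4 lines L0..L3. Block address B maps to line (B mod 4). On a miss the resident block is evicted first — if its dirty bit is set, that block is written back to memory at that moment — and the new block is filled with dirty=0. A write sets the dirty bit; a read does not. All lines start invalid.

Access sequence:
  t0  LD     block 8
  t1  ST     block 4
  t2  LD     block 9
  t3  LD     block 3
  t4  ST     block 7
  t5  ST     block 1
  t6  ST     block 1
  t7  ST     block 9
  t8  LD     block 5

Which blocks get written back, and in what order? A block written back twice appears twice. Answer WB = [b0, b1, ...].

WB = [1, 9]

  0 | R B8 → L0 miss [-]
  1 | W B4 → L0 miss [D]
  2 | R B9 → L1 miss [-]
  3 | R B3 → L3 miss [-]
  4 | W B7 → L3 miss [D]
  5 | W B1 → L1 miss [D]
  6 | W B1 → L1 hit [D]
  7 | W B9 → L1 miss wb→B1 [D]
  8 | R B5 → L1 miss wb→B9 [-]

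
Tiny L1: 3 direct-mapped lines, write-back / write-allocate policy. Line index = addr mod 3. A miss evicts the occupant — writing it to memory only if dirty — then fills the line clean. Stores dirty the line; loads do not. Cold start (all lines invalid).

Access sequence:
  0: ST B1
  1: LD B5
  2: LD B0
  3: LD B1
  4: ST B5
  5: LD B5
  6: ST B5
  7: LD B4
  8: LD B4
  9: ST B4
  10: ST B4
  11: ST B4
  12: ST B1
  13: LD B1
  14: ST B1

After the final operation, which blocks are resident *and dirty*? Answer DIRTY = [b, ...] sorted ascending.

DIRTY = [1, 5]

  0 | W B1 → L1 miss [D]
  1 | R B5 → L2 miss [-]
  2 | R B0 → L0 miss [-]
  3 | R B1 → L1 hit [D]
  4 | W B5 → L2 hit [D]
  5 | R B5 → L2 hit [D]
  6 | W B5 → L2 hit [D]
  7 | R B4 → L1 miss wb→B1 [-]
  8 | R B4 → L1 hit [-]
  9 | W B4 → L1 hit [D]
  10 | W B4 → L1 hit [D]
  11 | W B4 → L1 hit [D]
  12 | W B1 → L1 miss wb→B4 [D]
  13 | R B1 → L1 hit [D]
  14 | W B1 → L1 hit [D]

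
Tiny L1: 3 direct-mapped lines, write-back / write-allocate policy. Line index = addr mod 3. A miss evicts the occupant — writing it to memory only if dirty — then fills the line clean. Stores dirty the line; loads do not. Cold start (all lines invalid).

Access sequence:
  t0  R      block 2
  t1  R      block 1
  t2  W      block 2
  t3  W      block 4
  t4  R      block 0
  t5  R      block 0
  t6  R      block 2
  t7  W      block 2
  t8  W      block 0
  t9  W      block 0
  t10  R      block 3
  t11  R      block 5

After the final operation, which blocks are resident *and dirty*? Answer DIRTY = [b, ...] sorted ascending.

  0 | R B2 → L2 miss [-]
  1 | R B1 → L1 miss [-]
  2 | W B2 → L2 hit [D]
  3 | W B4 → L1 miss [D]
  4 | R B0 → L0 miss [-]
  5 | R B0 → L0 hit [-]
  6 | R B2 → L2 hit [D]
  7 | W B2 → L2 hit [D]
  8 | W B0 → L0 hit [D]
  9 | W B0 → L0 hit [D]
  10 | R B3 → L0 miss wb→B0 [-]
  11 | R B5 → L2 miss wb→B2 [-]

DIRTY = [4]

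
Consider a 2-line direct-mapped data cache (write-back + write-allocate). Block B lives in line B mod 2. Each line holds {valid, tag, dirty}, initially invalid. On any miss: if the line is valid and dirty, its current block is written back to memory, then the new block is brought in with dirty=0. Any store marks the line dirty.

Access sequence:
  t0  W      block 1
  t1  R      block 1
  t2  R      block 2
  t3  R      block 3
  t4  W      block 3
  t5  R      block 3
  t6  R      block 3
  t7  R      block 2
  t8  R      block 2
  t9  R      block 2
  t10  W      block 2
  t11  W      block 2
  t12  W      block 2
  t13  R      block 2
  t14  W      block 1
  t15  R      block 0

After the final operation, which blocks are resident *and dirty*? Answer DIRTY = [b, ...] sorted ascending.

  0 | W B1 → L1 miss [D]
  1 | R B1 → L1 hit [D]
  2 | R B2 → L0 miss [-]
  3 | R B3 → L1 miss wb→B1 [-]
  4 | W B3 → L1 hit [D]
  5 | R B3 → L1 hit [D]
  6 | R B3 → L1 hit [D]
  7 | R B2 → L0 hit [-]
  8 | R B2 → L0 hit [-]
  9 | R B2 → L0 hit [-]
  10 | W B2 → L0 hit [D]
  11 | W B2 → L0 hit [D]
  12 | W B2 → L0 hit [D]
  13 | R B2 → L0 hit [D]
  14 | W B1 → L1 miss wb→B3 [D]
  15 | R B0 → L0 miss wb→B2 [-]

DIRTY = [1]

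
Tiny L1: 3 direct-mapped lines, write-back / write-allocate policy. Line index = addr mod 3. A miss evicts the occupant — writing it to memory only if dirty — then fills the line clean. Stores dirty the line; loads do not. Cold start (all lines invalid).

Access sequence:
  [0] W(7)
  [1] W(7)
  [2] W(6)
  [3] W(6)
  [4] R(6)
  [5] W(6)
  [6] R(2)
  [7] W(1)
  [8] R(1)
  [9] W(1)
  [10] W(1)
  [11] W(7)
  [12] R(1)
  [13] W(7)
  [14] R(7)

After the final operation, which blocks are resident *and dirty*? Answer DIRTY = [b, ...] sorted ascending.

DIRTY = [6, 7]

  0 | W B7 → L1 miss [D]
  1 | W B7 → L1 hit [D]
  2 | W B6 → L0 miss [D]
  3 | W B6 → L0 hit [D]
  4 | R B6 → L0 hit [D]
  5 | W B6 → L0 hit [D]
  6 | R B2 → L2 miss [-]
  7 | W B1 → L1 miss wb→B7 [D]
  8 | R B1 → L1 hit [D]
  9 | W B1 → L1 hit [D]
  10 | W B1 → L1 hit [D]
  11 | W B7 → L1 miss wb→B1 [D]
  12 | R B1 → L1 miss wb→B7 [-]
  13 | W B7 → L1 miss [D]
  14 | R B7 → L1 hit [D]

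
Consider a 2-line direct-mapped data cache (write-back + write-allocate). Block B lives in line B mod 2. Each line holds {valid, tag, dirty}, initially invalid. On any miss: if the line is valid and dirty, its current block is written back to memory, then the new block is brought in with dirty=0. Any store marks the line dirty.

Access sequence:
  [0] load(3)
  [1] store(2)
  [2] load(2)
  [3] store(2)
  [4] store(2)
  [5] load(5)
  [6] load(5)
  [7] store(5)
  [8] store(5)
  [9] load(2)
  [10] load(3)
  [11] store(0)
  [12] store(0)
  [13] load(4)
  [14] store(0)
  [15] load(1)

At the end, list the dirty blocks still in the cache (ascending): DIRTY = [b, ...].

DIRTY = [0]

  0 | R B3 → L1 miss [-]
  1 | W B2 → L0 miss [D]
  2 | R B2 → L0 hit [D]
  3 | W B2 → L0 hit [D]
  4 | W B2 → L0 hit [D]
  5 | R B5 → L1 miss [-]
  6 | R B5 → L1 hit [-]
  7 | W B5 → L1 hit [D]
  8 | W B5 → L1 hit [D]
  9 | R B2 → L0 hit [D]
  10 | R B3 → L1 miss wb→B5 [-]
  11 | W B0 → L0 miss wb→B2 [D]
  12 | W B0 → L0 hit [D]
  13 | R B4 → L0 miss wb→B0 [-]
  14 | W B0 → L0 miss [D]
  15 | R B1 → L1 miss [-]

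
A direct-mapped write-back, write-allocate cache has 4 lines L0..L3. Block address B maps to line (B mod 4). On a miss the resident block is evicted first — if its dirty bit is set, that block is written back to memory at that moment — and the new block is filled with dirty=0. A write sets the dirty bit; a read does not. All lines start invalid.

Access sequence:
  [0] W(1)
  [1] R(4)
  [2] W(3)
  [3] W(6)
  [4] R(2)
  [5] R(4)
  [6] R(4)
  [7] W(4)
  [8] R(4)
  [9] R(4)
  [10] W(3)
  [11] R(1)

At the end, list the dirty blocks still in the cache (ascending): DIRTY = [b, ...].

DIRTY = [1, 3, 4]

0: W B1 -> L1 miss  d=D]
1: R B4 -> L0 miss  d=-]
2: W B3 -> L3 miss  d=D]
3: W B6 -> L2 miss  d=D]
4: R B2 -> L2 miss wb->B6  d=-]
5: R B4 -> L0 hit  d=-]
6: R B4 -> L0 hit  d=-]
7: W B4 -> L0 hit  d=D]
8: R B4 -> L0 hit  d=D]
9: R B4 -> L0 hit  d=D]
10: W B3 -> L3 hit  d=D]
11: R B1 -> L1 hit  d=D]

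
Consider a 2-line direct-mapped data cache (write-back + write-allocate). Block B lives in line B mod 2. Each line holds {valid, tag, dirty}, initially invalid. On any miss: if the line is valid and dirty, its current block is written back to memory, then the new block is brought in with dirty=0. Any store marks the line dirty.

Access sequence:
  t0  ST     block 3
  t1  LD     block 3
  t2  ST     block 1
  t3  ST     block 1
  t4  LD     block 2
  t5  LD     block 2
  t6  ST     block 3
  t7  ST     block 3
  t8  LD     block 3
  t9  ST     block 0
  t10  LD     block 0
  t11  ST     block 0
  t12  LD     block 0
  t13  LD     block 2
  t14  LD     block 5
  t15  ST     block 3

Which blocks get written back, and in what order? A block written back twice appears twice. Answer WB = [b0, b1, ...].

WB = [3, 1, 0, 3]

  0 | W B3 → L1 miss [D]
  1 | R B3 → L1 hit [D]
  2 | W B1 → L1 miss wb→B3 [D]
  3 | W B1 → L1 hit [D]
  4 | R B2 → L0 miss [-]
  5 | R B2 → L0 hit [-]
  6 | W B3 → L1 miss wb→B1 [D]
  7 | W B3 → L1 hit [D]
  8 | R B3 → L1 hit [D]
  9 | W B0 → L0 miss [D]
  10 | R B0 → L0 hit [D]
  11 | W B0 → L0 hit [D]
  12 | R B0 → L0 hit [D]
  13 | R B2 → L0 miss wb→B0 [-]
  14 | R B5 → L1 miss wb→B3 [-]
  15 | W B3 → L1 miss [D]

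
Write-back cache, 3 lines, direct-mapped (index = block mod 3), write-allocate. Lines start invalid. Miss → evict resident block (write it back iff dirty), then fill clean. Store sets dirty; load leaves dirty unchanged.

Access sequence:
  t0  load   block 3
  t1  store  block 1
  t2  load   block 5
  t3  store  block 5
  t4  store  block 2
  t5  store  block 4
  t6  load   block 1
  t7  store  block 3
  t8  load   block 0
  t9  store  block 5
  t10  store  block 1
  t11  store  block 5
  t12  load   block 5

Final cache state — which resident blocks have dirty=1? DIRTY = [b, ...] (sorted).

0: R B3 → L0 miss [-]
1: W B1 → L1 miss [D]
2: R B5 → L2 miss [-]
3: W B5 → L2 hit [D]
4: W B2 → L2 miss wb→B5 [D]
5: W B4 → L1 miss wb→B1 [D]
6: R B1 → L1 miss wb→B4 [-]
7: W B3 → L0 hit [D]
8: R B0 → L0 miss wb→B3 [-]
9: W B5 → L2 miss wb→B2 [D]
10: W B1 → L1 hit [D]
11: W B5 → L2 hit [D]
12: R B5 → L2 hit [D]

DIRTY = [1, 5]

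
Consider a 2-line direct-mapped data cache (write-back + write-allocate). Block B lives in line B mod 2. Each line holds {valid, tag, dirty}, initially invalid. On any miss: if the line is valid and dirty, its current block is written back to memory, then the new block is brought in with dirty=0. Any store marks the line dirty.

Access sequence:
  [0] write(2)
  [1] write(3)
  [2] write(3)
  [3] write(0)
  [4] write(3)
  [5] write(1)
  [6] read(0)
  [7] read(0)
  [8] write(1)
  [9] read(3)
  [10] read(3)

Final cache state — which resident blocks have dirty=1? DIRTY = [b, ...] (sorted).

  0 | W B2 → L0 miss [D]
  1 | W B3 → L1 miss [D]
  2 | W B3 → L1 hit [D]
  3 | W B0 → L0 miss wb→B2 [D]
  4 | W B3 → L1 hit [D]
  5 | W B1 → L1 miss wb→B3 [D]
  6 | R B0 → L0 hit [D]
  7 | R B0 → L0 hit [D]
  8 | W B1 → L1 hit [D]
  9 | R B3 → L1 miss wb→B1 [-]
  10 | R B3 → L1 hit [-]

DIRTY = [0]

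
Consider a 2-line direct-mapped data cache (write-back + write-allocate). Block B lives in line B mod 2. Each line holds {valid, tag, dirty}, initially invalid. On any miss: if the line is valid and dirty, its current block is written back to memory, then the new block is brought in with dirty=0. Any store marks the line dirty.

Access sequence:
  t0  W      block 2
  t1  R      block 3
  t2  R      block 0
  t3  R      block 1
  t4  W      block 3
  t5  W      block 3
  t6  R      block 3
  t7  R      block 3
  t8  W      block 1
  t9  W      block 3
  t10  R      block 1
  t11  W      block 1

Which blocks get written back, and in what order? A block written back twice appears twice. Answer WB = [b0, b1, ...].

  0 | W B2 → L0 miss [D]
  1 | R B3 → L1 miss [-]
  2 | R B0 → L0 miss wb→B2 [-]
  3 | R B1 → L1 miss [-]
  4 | W B3 → L1 miss [D]
  5 | W B3 → L1 hit [D]
  6 | R B3 → L1 hit [D]
  7 | R B3 → L1 hit [D]
  8 | W B1 → L1 miss wb→B3 [D]
  9 | W B3 → L1 miss wb→B1 [D]
  10 | R B1 → L1 miss wb→B3 [-]
  11 | W B1 → L1 hit [D]

WB = [2, 3, 1, 3]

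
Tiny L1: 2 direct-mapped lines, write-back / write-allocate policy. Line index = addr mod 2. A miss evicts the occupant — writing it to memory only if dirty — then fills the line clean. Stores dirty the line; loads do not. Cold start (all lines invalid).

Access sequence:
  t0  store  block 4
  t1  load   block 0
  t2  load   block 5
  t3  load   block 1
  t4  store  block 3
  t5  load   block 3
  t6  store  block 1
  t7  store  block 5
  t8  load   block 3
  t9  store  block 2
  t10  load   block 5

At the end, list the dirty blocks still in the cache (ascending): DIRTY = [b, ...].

DIRTY = [2]

0: W B4 -> L0 miss  d=D]
1: R B0 -> L0 miss wb->B4  d=-]
2: R B5 -> L1 miss  d=-]
3: R B1 -> L1 miss  d=-]
4: W B3 -> L1 miss  d=D]
5: R B3 -> L1 hit  d=D]
6: W B1 -> L1 miss wb->B3  d=D]
7: W B5 -> L1 miss wb->B1  d=D]
8: R B3 -> L1 miss wb->B5  d=-]
9: W B2 -> L0 miss  d=D]
10: R B5 -> L1 miss  d=-]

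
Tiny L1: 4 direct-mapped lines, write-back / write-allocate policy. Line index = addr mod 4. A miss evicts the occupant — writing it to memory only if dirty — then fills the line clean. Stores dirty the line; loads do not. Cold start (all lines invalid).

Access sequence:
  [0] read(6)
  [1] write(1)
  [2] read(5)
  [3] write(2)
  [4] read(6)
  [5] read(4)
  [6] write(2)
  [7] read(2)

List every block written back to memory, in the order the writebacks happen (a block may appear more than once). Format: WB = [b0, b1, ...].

  0 | R B6 → L2 miss [-]
  1 | W B1 → L1 miss [D]
  2 | R B5 → L1 miss wb→B1 [-]
  3 | W B2 → L2 miss [D]
  4 | R B6 → L2 miss wb→B2 [-]
  5 | R B4 → L0 miss [-]
  6 | W B2 → L2 miss [D]
  7 | R B2 → L2 hit [D]

WB = [1, 2]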